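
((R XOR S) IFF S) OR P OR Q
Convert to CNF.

(NOT R OR S OR P OR Q) AND (NOT S OR NOT R OR P OR Q)

((R XOR S) IFF S) OR P OR Q
≡ (((R XOR S) IMPLIES S) AND (S IMPLIES (R XOR S))) OR P OR Q   (eliminate IFF)
≡ ((NOT (R XOR S) OR S) AND (S IMPLIES (R XOR S))) OR P OR Q   (eliminate IMPLIES)
≡ ((NOT ((R OR S) AND NOT (R AND S)) OR S) AND (S IMPLIES (R XOR S))) OR P OR Q   (expand XOR)
≡ ((NOT ((R OR S) AND NOT (R AND S)) OR S) AND (NOT S OR (R XOR S))) OR P OR Q   (eliminate IMPLIES)
≡ ((NOT ((R OR S) AND NOT (R AND S)) OR S) AND (NOT S OR ((R OR S) AND NOT (R AND S)))) OR P OR Q   (expand XOR)
≡ ((NOT (R OR S) OR NOT NOT (R AND S) OR S) AND (NOT S OR ((R OR S) AND NOT (R AND S)))) OR P OR Q   (De Morgan)
≡ (((NOT R AND NOT S) OR NOT NOT (R AND S) OR S) AND (NOT S OR ((R OR S) AND NOT (R AND S)))) OR P OR Q   (De Morgan)
≡ (((NOT R AND NOT S) OR (R AND S) OR S) AND (NOT S OR ((R OR S) AND NOT (R AND S)))) OR P OR Q   (double negation)
≡ (((NOT R AND NOT S) OR (R AND S) OR S) AND (NOT S OR ((R OR S) AND (NOT R OR NOT S)))) OR P OR Q   (De Morgan)
≡ (NOT R OR R OR S OR P OR Q) AND (NOT R OR S OR S OR P OR Q) AND (NOT S OR R OR S OR P OR Q) AND (NOT S OR S OR S OR P OR Q) AND (NOT S OR R OR S OR P OR Q) AND (NOT S OR NOT R OR NOT S OR P OR Q)   (distribute OR over AND)
≡ (NOT R OR S OR P OR Q) AND (NOT S OR NOT R OR P OR Q)   (simplify)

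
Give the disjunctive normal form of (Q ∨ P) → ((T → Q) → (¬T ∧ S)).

(Q ∨ P) → ((T → Q) → (¬T ∧ S))
≡ ¬(Q ∨ P) ∨ ((T → Q) → (¬T ∧ S))   — eliminate →
≡ ¬(Q ∨ P) ∨ ¬(T → Q) ∨ (¬T ∧ S)   — eliminate →
≡ ¬(Q ∨ P) ∨ ¬(¬T ∨ Q) ∨ (¬T ∧ S)   — eliminate →
≡ (¬Q ∧ ¬P) ∨ ¬(¬T ∨ Q) ∨ (¬T ∧ S)   — De Morgan
≡ (¬Q ∧ ¬P) ∨ (¬¬T ∧ ¬Q) ∨ (¬T ∧ S)   — De Morgan
≡ (¬Q ∧ ¬P) ∨ (T ∧ ¬Q) ∨ (¬T ∧ S)   — double negation

(¬Q ∧ ¬P) ∨ (T ∧ ¬Q) ∨ (¬T ∧ S)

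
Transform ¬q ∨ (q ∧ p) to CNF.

¬q ∨ p

¬q ∨ (q ∧ p)
⇔ (¬q ∨ q) ∧ (¬q ∨ p)   [distribute ∨ over ∧]
⇔ ¬q ∨ p   [simplify]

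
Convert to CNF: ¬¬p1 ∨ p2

¬¬p1 ∨ p2
≡ p1 ∨ p2

p1 ∨ p2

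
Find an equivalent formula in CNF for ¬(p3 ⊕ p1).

¬(p3 ⊕ p1)
⇔ ¬((p3 ∨ p1) ∧ ¬(p3 ∧ p1))   [expand ⊕]
⇔ ¬(p3 ∨ p1) ∨ ¬¬(p3 ∧ p1)   [De Morgan]
⇔ (¬p3 ∧ ¬p1) ∨ ¬¬(p3 ∧ p1)   [De Morgan]
⇔ (¬p3 ∧ ¬p1) ∨ (p3 ∧ p1)   [double negation]
⇔ (¬p3 ∨ p3) ∧ (¬p3 ∨ p1) ∧ (¬p1 ∨ p3) ∧ (¬p1 ∨ p1)   [distribute ∨ over ∧]
⇔ (¬p3 ∨ p1) ∧ (¬p1 ∨ p3)   [simplify]

(¬p3 ∨ p1) ∧ (¬p1 ∨ p3)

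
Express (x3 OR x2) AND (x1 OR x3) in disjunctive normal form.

(x3 OR x2) AND (x1 OR x3)
≡ (x3 AND x1) OR (x3 AND x3) OR (x2 AND x1) OR (x2 AND x3)   (distribute AND over OR)
≡ x3 OR (x2 AND x1)   (simplify)

x3 OR (x2 AND x1)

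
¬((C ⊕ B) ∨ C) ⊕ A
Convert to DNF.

(¬C ∧ ¬B ∧ ¬A) ∨ (¬C ∧ B ∧ A) ∨ (C ∧ A)

¬((C ⊕ B) ∨ C) ⊕ A
≡ (¬((C ⊕ B) ∨ C) ∧ ¬A) ∨ (¬¬((C ⊕ B) ∨ C) ∧ A)   — expand ⊕
≡ (¬((C ∧ ¬B) ∨ (¬C ∧ B) ∨ C) ∧ ¬A) ∨ (¬¬((C ⊕ B) ∨ C) ∧ A)   — expand ⊕
≡ (¬((C ∧ ¬B) ∨ (¬C ∧ B) ∨ C) ∧ ¬A) ∨ (¬¬((C ∧ ¬B) ∨ (¬C ∧ B) ∨ C) ∧ A)   — expand ⊕
≡ (¬(C ∧ ¬B) ∧ ¬(¬C ∧ B) ∧ ¬C ∧ ¬A) ∨ (¬¬((C ∧ ¬B) ∨ (¬C ∧ B) ∨ C) ∧ A)   — De Morgan
≡ ((¬C ∨ ¬¬B) ∧ ¬(¬C ∧ B) ∧ ¬C ∧ ¬A) ∨ (¬¬((C ∧ ¬B) ∨ (¬C ∧ B) ∨ C) ∧ A)   — De Morgan
≡ ((¬C ∨ B) ∧ ¬(¬C ∧ B) ∧ ¬C ∧ ¬A) ∨ (¬¬((C ∧ ¬B) ∨ (¬C ∧ B) ∨ C) ∧ A)   — double negation
≡ ((¬C ∨ B) ∧ (¬¬C ∨ ¬B) ∧ ¬C ∧ ¬A) ∨ (¬¬((C ∧ ¬B) ∨ (¬C ∧ B) ∨ C) ∧ A)   — De Morgan
≡ ((¬C ∨ B) ∧ (C ∨ ¬B) ∧ ¬C ∧ ¬A) ∨ (¬¬((C ∧ ¬B) ∨ (¬C ∧ B) ∨ C) ∧ A)   — double negation
≡ ((¬C ∨ B) ∧ (C ∨ ¬B) ∧ ¬C ∧ ¬A) ∨ (((C ∧ ¬B) ∨ (¬C ∧ B) ∨ C) ∧ A)   — double negation
≡ (¬C ∧ C ∧ ¬C ∧ ¬A) ∨ (¬C ∧ ¬B ∧ ¬C ∧ ¬A) ∨ (B ∧ C ∧ ¬C ∧ ¬A) ∨ (B ∧ ¬B ∧ ¬C ∧ ¬A) ∨ (C ∧ ¬B ∧ A) ∨ (¬C ∧ B ∧ A) ∨ (C ∧ A)   — distribute ∧ over ∨
≡ (¬C ∧ ¬B ∧ ¬A) ∨ (¬C ∧ B ∧ A) ∨ (C ∧ A)   — simplify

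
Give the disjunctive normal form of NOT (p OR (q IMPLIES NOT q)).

NOT (p OR (q IMPLIES NOT q))
= NOT (p OR NOT q OR NOT q)   [eliminate IMPLIES]
= NOT p AND NOT NOT q AND NOT NOT q   [De Morgan]
= NOT p AND q AND NOT NOT q   [double negation]
= NOT p AND q AND q   [double negation]
= NOT p AND q   [simplify]

NOT p AND q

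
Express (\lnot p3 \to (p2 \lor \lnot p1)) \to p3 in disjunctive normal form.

(\lnot p3 \to (p2 \lor \lnot p1)) \to p3
⇔ \lnot (\lnot p3 \to (p2 \lor \lnot p1)) \lor p3   [eliminate \to]
⇔ \lnot (\lnot \lnot p3 \lor p2 \lor \lnot p1) \lor p3   [eliminate \to]
⇔ (\lnot \lnot \lnot p3 \land \lnot p2 \land \lnot \lnot p1) \lor p3   [De Morgan]
⇔ (\lnot p3 \land \lnot p2 \land \lnot \lnot p1) \lor p3   [double negation]
⇔ (\lnot p3 \land \lnot p2 \land p1) \lor p3   [double negation]

(\lnot p3 \land \lnot p2 \land p1) \lor p3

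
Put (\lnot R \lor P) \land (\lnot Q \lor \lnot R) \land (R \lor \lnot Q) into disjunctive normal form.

(\lnot R \land \lnot Q) \lor (P \land \lnot Q)

(\lnot R \lor P) \land (\lnot Q \lor \lnot R) \land (R \lor \lnot Q)
≡ (\lnot R \land \lnot Q \land R) \lor (\lnot R \land \lnot Q \land \lnot Q) \lor (\lnot R \land \lnot R \land R) \lor (\lnot R \land \lnot R \land \lnot Q) \lor (P \land \lnot Q \land R) \lor (P \land \lnot Q \land \lnot Q) \lor (P \land \lnot R \land R) \lor (P \land \lnot R \land \lnot Q)   [distribute \land over \lor]
≡ (\lnot R \land \lnot Q) \lor (P \land \lnot Q)   [simplify]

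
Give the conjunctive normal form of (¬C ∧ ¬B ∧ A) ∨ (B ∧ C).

(¬C ∨ B) ∧ (¬B ∨ C) ∧ (A ∨ B) ∧ (A ∨ C)

(¬C ∧ ¬B ∧ A) ∨ (B ∧ C)
≡ (¬C ∨ B) ∧ (¬C ∨ C) ∧ (¬B ∨ B) ∧ (¬B ∨ C) ∧ (A ∨ B) ∧ (A ∨ C)   [distribute ∨ over ∧]
≡ (¬C ∨ B) ∧ (¬B ∨ C) ∧ (A ∨ B) ∧ (A ∨ C)   [simplify]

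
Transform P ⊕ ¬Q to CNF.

P ⊕ ¬Q
⇔ (P ∨ ¬Q) ∧ ¬(P ∧ ¬Q)   [expand ⊕]
⇔ (P ∨ ¬Q) ∧ (¬P ∨ ¬¬Q)   [De Morgan]
⇔ (P ∨ ¬Q) ∧ (¬P ∨ Q)   [double negation]

(P ∨ ¬Q) ∧ (¬P ∨ Q)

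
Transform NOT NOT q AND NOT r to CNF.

q AND NOT r

NOT NOT q AND NOT r
= q AND NOT r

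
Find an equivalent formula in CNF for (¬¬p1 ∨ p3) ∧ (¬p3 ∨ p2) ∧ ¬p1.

(p1 ∨ p3) ∧ (¬p3 ∨ p2) ∧ ¬p1

(¬¬p1 ∨ p3) ∧ (¬p3 ∨ p2) ∧ ¬p1
= (p1 ∨ p3) ∧ (¬p3 ∨ p2) ∧ ¬p1   (double negation)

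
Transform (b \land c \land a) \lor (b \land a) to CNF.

(b \land c \land a) \lor (b \land a)
= (b \lor b) \land (b \lor a) \land (c \lor b) \land (c \lor a) \land (a \lor b) \land (a \lor a)
= b \land a

b \land a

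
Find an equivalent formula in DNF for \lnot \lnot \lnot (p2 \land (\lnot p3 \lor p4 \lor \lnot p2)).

\lnot \lnot \lnot (p2 \land (\lnot p3 \lor p4 \lor \lnot p2))
≡ \lnot (p2 \land (\lnot p3 \lor p4 \lor \lnot p2))   — double negation
≡ \lnot p2 \lor \lnot (\lnot p3 \lor p4 \lor \lnot p2)   — De Morgan
≡ \lnot p2 \lor (\lnot \lnot p3 \land \lnot p4 \land \lnot \lnot p2)   — De Morgan
≡ \lnot p2 \lor (p3 \land \lnot p4 \land \lnot \lnot p2)   — double negation
≡ \lnot p2 \lor (p3 \land \lnot p4 \land p2)   — double negation

\lnot p2 \lor (p3 \land \lnot p4 \land p2)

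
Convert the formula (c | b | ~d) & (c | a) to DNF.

(c | b | ~d) & (c | a)
⇔ (c & c) | (c & a) | (b & c) | (b & a) | (~d & c) | (~d & a)   [distribute & over |]
⇔ c | (b & a) | (~d & a)   [simplify]

c | (b & a) | (~d & a)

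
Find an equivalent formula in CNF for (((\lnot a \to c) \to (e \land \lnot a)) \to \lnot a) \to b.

(((\lnot a \to c) \to (e \land \lnot a)) \to \lnot a) \to b
= \lnot (((\lnot a \to c) \to (e \land \lnot a)) \to \lnot a) \lor b   [eliminate \to]
= \lnot (\lnot ((\lnot a \to c) \to (e \land \lnot a)) \lor \lnot a) \lor b   [eliminate \to]
= \lnot (\lnot (\lnot (\lnot a \to c) \lor (e \land \lnot a)) \lor \lnot a) \lor b   [eliminate \to]
= \lnot (\lnot (\lnot (\lnot \lnot a \lor c) \lor (e \land \lnot a)) \lor \lnot a) \lor b   [eliminate \to]
= (\lnot \lnot (\lnot (\lnot \lnot a \lor c) \lor (e \land \lnot a)) \land \lnot \lnot a) \lor b   [De Morgan]
= ((\lnot (\lnot \lnot a \lor c) \lor (e \land \lnot a)) \land \lnot \lnot a) \lor b   [double negation]
= (((\lnot \lnot \lnot a \land \lnot c) \lor (e \land \lnot a)) \land \lnot \lnot a) \lor b   [De Morgan]
= (((\lnot a \land \lnot c) \lor (e \land \lnot a)) \land \lnot \lnot a) \lor b   [double negation]
= (((\lnot a \land \lnot c) \lor (e \land \lnot a)) \land a) \lor b   [double negation]
= (\lnot a \lor e \lor b) \land (\lnot a \lor \lnot a \lor b) \land (\lnot c \lor e \lor b) \land (\lnot c \lor \lnot a \lor b) \land (a \lor b)   [distribute \lor over \land]
= (\lnot a \lor b) \land (\lnot c \lor e \lor b) \land (a \lor b)   [simplify]

(\lnot a \lor b) \land (\lnot c \lor e \lor b) \land (a \lor b)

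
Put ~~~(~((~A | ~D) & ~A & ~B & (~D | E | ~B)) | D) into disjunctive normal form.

~~~(~((~A | ~D) & ~A & ~B & (~D | E | ~B)) | D)
≡ ~(~((~A | ~D) & ~A & ~B & (~D | E | ~B)) | D)   — double negation
≡ ~~((~A | ~D) & ~A & ~B & (~D | E | ~B)) & ~D   — De Morgan
≡ (~A | ~D) & ~A & ~B & (~D | E | ~B) & ~D   — double negation
≡ (~A & ~A & ~B & ~D & ~D) | (~A & ~A & ~B & E & ~D) | (~A & ~A & ~B & ~B & ~D) | (~D & ~A & ~B & ~D & ~D) | (~D & ~A & ~B & E & ~D) | (~D & ~A & ~B & ~B & ~D)   — distribute & over |
≡ ~A & ~B & ~D   — simplify

~A & ~B & ~D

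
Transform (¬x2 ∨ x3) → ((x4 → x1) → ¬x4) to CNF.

(x2 ∨ ¬x1 ∨ ¬x4) ∧ (¬x3 ∨ ¬x1 ∨ ¬x4)

(¬x2 ∨ x3) → ((x4 → x1) → ¬x4)
≡ ¬(¬x2 ∨ x3) ∨ ((x4 → x1) → ¬x4)   — eliminate →
≡ ¬(¬x2 ∨ x3) ∨ ¬(x4 → x1) ∨ ¬x4   — eliminate →
≡ ¬(¬x2 ∨ x3) ∨ ¬(¬x4 ∨ x1) ∨ ¬x4   — eliminate →
≡ (¬¬x2 ∧ ¬x3) ∨ ¬(¬x4 ∨ x1) ∨ ¬x4   — De Morgan
≡ (x2 ∧ ¬x3) ∨ ¬(¬x4 ∨ x1) ∨ ¬x4   — double negation
≡ (x2 ∧ ¬x3) ∨ (¬¬x4 ∧ ¬x1) ∨ ¬x4   — De Morgan
≡ (x2 ∧ ¬x3) ∨ (x4 ∧ ¬x1) ∨ ¬x4   — double negation
≡ (x2 ∨ x4 ∨ ¬x4) ∧ (x2 ∨ ¬x1 ∨ ¬x4) ∧ (¬x3 ∨ x4 ∨ ¬x4) ∧ (¬x3 ∨ ¬x1 ∨ ¬x4)   — distribute ∨ over ∧
≡ (x2 ∨ ¬x1 ∨ ¬x4) ∧ (¬x3 ∨ ¬x1 ∨ ¬x4)   — simplify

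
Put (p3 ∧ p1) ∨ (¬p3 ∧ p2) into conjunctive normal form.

(p3 ∧ p1) ∨ (¬p3 ∧ p2)
⇔ (p3 ∨ ¬p3) ∧ (p3 ∨ p2) ∧ (p1 ∨ ¬p3) ∧ (p1 ∨ p2)   [distribute ∨ over ∧]
⇔ (p3 ∨ p2) ∧ (p1 ∨ ¬p3) ∧ (p1 ∨ p2)   [simplify]

(p3 ∨ p2) ∧ (p1 ∨ ¬p3) ∧ (p1 ∨ p2)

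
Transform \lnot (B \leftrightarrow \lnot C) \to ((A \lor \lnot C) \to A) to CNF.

\lnot (B \leftrightarrow \lnot C) \to ((A \lor \lnot C) \to A)
⇔ \lnot \lnot (B \leftrightarrow \lnot C) \lor ((A \lor \lnot C) \to A)   [eliminate \to]
⇔ \lnot \lnot ((B \to \lnot C) \land (\lnot C \to B)) \lor ((A \lor \lnot C) \to A)   [eliminate \leftrightarrow]
⇔ \lnot \lnot ((\lnot B \lor \lnot C) \land (\lnot C \to B)) \lor ((A \lor \lnot C) \to A)   [eliminate \to]
⇔ \lnot \lnot ((\lnot B \lor \lnot C) \land (\lnot \lnot C \lor B)) \lor ((A \lor \lnot C) \to A)   [eliminate \to]
⇔ \lnot \lnot ((\lnot B \lor \lnot C) \land (\lnot \lnot C \lor B)) \lor \lnot (A \lor \lnot C) \lor A   [eliminate \to]
⇔ ((\lnot B \lor \lnot C) \land (\lnot \lnot C \lor B)) \lor \lnot (A \lor \lnot C) \lor A   [double negation]
⇔ ((\lnot B \lor \lnot C) \land (C \lor B)) \lor \lnot (A \lor \lnot C) \lor A   [double negation]
⇔ ((\lnot B \lor \lnot C) \land (C \lor B)) \lor (\lnot A \land \lnot \lnot C) \lor A   [De Morgan]
⇔ ((\lnot B \lor \lnot C) \land (C \lor B)) \lor (\lnot A \land C) \lor A   [double negation]
⇔ (\lnot B \lor \lnot C \lor \lnot A \lor A) \land (\lnot B \lor \lnot C \lor C \lor A) \land (C \lor B \lor \lnot A \lor A) \land (C \lor B \lor C \lor A)   [distribute \lor over \land]
⇔ C \lor B \lor A   [simplify]

C \lor B \lor A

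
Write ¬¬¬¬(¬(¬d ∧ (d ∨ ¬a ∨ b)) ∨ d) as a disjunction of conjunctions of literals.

¬¬¬¬(¬(¬d ∧ (d ∨ ¬a ∨ b)) ∨ d)
= ¬¬(¬(¬d ∧ (d ∨ ¬a ∨ b)) ∨ d)   (double negation)
= ¬(¬d ∧ (d ∨ ¬a ∨ b)) ∨ d   (double negation)
= ¬¬d ∨ ¬(d ∨ ¬a ∨ b) ∨ d   (De Morgan)
= d ∨ ¬(d ∨ ¬a ∨ b) ∨ d   (double negation)
= d ∨ (¬d ∧ ¬¬a ∧ ¬b) ∨ d   (De Morgan)
= d ∨ (¬d ∧ a ∧ ¬b) ∨ d   (double negation)
= d ∨ (¬d ∧ a ∧ ¬b)   (simplify)

d ∨ (¬d ∧ a ∧ ¬b)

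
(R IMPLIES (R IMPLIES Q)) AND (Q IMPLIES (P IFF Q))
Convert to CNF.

(R IMPLIES (R IMPLIES Q)) AND (Q IMPLIES (P IFF Q))
≡ (NOT R OR (R IMPLIES Q)) AND (Q IMPLIES (P IFF Q))   [eliminate IMPLIES]
≡ (NOT R OR NOT R OR Q) AND (Q IMPLIES (P IFF Q))   [eliminate IMPLIES]
≡ (NOT R OR NOT R OR Q) AND (NOT Q OR (P IFF Q))   [eliminate IMPLIES]
≡ (NOT R OR NOT R OR Q) AND (NOT Q OR ((P IMPLIES Q) AND (Q IMPLIES P)))   [eliminate IFF]
≡ (NOT R OR NOT R OR Q) AND (NOT Q OR ((NOT P OR Q) AND (Q IMPLIES P)))   [eliminate IMPLIES]
≡ (NOT R OR NOT R OR Q) AND (NOT Q OR ((NOT P OR Q) AND (NOT Q OR P)))   [eliminate IMPLIES]
≡ (NOT R OR NOT R OR Q) AND (NOT Q OR NOT P OR Q) AND (NOT Q OR NOT Q OR P)   [distribute OR over AND]
≡ (NOT R OR Q) AND (NOT Q OR P)   [simplify]

(NOT R OR Q) AND (NOT Q OR P)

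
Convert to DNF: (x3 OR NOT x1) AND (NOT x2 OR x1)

(x3 AND NOT x2) OR (x3 AND x1) OR (NOT x1 AND NOT x2)

(x3 OR NOT x1) AND (NOT x2 OR x1)
⇔ (x3 AND NOT x2) OR (x3 AND x1) OR (NOT x1 AND NOT x2) OR (NOT x1 AND x1)   [distribute AND over OR]
⇔ (x3 AND NOT x2) OR (x3 AND x1) OR (NOT x1 AND NOT x2)   [simplify]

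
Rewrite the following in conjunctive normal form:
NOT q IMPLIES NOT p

q OR NOT p

NOT q IMPLIES NOT p
≡ NOT NOT q OR NOT p   (eliminate IMPLIES)
≡ q OR NOT p   (double negation)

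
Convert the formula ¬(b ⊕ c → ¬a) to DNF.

¬(b ⊕ c → ¬a)
⇔ ¬(¬(b ⊕ c) ∨ ¬a)
⇔ ¬(¬(b ∧ ¬c ∨ ¬b ∧ c) ∨ ¬a)
⇔ ¬¬(b ∧ ¬c ∨ ¬b ∧ c) ∧ ¬¬a
⇔ (b ∧ ¬c ∨ ¬b ∧ c) ∧ ¬¬a
⇔ (b ∧ ¬c ∨ ¬b ∧ c) ∧ a
⇔ b ∧ ¬c ∧ a ∨ ¬b ∧ c ∧ a

b ∧ ¬c ∧ a ∨ ¬b ∧ c ∧ a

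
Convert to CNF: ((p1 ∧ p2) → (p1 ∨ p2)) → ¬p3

((p1 ∧ p2) → (p1 ∨ p2)) → ¬p3
= ¬((p1 ∧ p2) → (p1 ∨ p2)) ∨ ¬p3   [eliminate →]
= ¬(¬(p1 ∧ p2) ∨ p1 ∨ p2) ∨ ¬p3   [eliminate →]
= (¬¬(p1 ∧ p2) ∧ ¬p1 ∧ ¬p2) ∨ ¬p3   [De Morgan]
= (p1 ∧ p2 ∧ ¬p1 ∧ ¬p2) ∨ ¬p3   [double negation]
= (p1 ∨ ¬p3) ∧ (p2 ∨ ¬p3) ∧ (¬p1 ∨ ¬p3) ∧ (¬p2 ∨ ¬p3)   [distribute ∨ over ∧]

(p1 ∨ ¬p3) ∧ (p2 ∨ ¬p3) ∧ (¬p1 ∨ ¬p3) ∧ (¬p2 ∨ ¬p3)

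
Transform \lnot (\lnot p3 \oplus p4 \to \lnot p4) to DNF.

\lnot (\lnot p3 \oplus p4 \to \lnot p4)
⇔ \lnot (\lnot (\lnot p3 \oplus p4) \lor \lnot p4)
⇔ \lnot (\lnot (\lnot p3 \land \lnot p4 \lor \lnot \lnot p3 \land p4) \lor \lnot p4)
⇔ \lnot \lnot (\lnot p3 \land \lnot p4 \lor \lnot \lnot p3 \land p4) \land \lnot \lnot p4
⇔ (\lnot p3 \land \lnot p4 \lor \lnot \lnot p3 \land p4) \land \lnot \lnot p4
⇔ (\lnot p3 \land \lnot p4 \lor p3 \land p4) \land \lnot \lnot p4
⇔ (\lnot p3 \land \lnot p4 \lor p3 \land p4) \land p4
⇔ \lnot p3 \land \lnot p4 \land p4 \lor p3 \land p4 \land p4
⇔ p3 \land p4

p3 \land p4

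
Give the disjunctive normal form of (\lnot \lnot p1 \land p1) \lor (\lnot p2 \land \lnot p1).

(\lnot \lnot p1 \land p1) \lor (\lnot p2 \land \lnot p1)
⇔ (p1 \land p1) \lor (\lnot p2 \land \lnot p1)
⇔ p1 \lor (\lnot p2 \land \lnot p1)

p1 \lor (\lnot p2 \land \lnot p1)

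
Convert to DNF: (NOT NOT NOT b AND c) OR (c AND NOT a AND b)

(NOT b AND c) OR (c AND NOT a AND b)

(NOT NOT NOT b AND c) OR (c AND NOT a AND b)
≡ (NOT b AND c) OR (c AND NOT a AND b)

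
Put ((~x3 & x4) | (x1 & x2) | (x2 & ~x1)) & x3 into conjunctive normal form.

((~x3 & x4) | (x1 & x2) | (x2 & ~x1)) & x3
≡ (~x3 | x1 | x2) & (~x3 | x1 | ~x1) & (~x3 | x2 | x2) & (~x3 | x2 | ~x1) & (x4 | x1 | x2) & (x4 | x1 | ~x1) & (x4 | x2 | x2) & (x4 | x2 | ~x1) & x3   [distribute | over &]
≡ (~x3 | x2) & (x4 | x2) & x3   [simplify]

(~x3 | x2) & (x4 | x2) & x3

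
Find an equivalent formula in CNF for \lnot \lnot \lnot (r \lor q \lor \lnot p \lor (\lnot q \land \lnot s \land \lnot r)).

\lnot \lnot \lnot (r \lor q \lor \lnot p \lor (\lnot q \land \lnot s \land \lnot r))
≡ \lnot (r \lor q \lor \lnot p \lor (\lnot q \land \lnot s \land \lnot r))   — double negation
≡ \lnot r \land \lnot q \land \lnot \lnot p \land \lnot (\lnot q \land \lnot s \land \lnot r)   — De Morgan
≡ \lnot r \land \lnot q \land p \land \lnot (\lnot q \land \lnot s \land \lnot r)   — double negation
≡ \lnot r \land \lnot q \land p \land (\lnot \lnot q \lor \lnot \lnot s \lor \lnot \lnot r)   — De Morgan
≡ \lnot r \land \lnot q \land p \land (q \lor \lnot \lnot s \lor \lnot \lnot r)   — double negation
≡ \lnot r \land \lnot q \land p \land (q \lor s \lor \lnot \lnot r)   — double negation
≡ \lnot r \land \lnot q \land p \land (q \lor s \lor r)   — double negation

\lnot r \land \lnot q \land p \land (q \lor s \lor r)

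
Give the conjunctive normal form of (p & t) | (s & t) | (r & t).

(p & t) | (s & t) | (r & t)
≡ (p | s | r) & (p | s | t) & (p | t | r) & (p | t | t) & (t | s | r) & (t | s | t) & (t | t | r) & (t | t | t)   [distribute | over &]
≡ (p | s | r) & t   [simplify]

(p | s | r) & t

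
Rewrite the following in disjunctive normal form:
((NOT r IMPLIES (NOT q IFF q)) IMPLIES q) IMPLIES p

((NOT r IMPLIES (NOT q IFF q)) IMPLIES q) IMPLIES p
= NOT ((NOT r IMPLIES (NOT q IFF q)) IMPLIES q) OR p   — eliminate IMPLIES
= NOT (NOT (NOT r IMPLIES (NOT q IFF q)) OR q) OR p   — eliminate IMPLIES
= NOT (NOT (NOT NOT r OR (NOT q IFF q)) OR q) OR p   — eliminate IMPLIES
= NOT (NOT (NOT NOT r OR ((NOT q IMPLIES q) AND (q IMPLIES NOT q))) OR q) OR p   — eliminate IFF
= NOT (NOT (NOT NOT r OR ((NOT NOT q OR q) AND (q IMPLIES NOT q))) OR q) OR p   — eliminate IMPLIES
= NOT (NOT (NOT NOT r OR ((NOT NOT q OR q) AND (NOT q OR NOT q))) OR q) OR p   — eliminate IMPLIES
= (NOT NOT (NOT NOT r OR ((NOT NOT q OR q) AND (NOT q OR NOT q))) AND NOT q) OR p   — De Morgan
= ((NOT NOT r OR ((NOT NOT q OR q) AND (NOT q OR NOT q))) AND NOT q) OR p   — double negation
= ((r OR ((NOT NOT q OR q) AND (NOT q OR NOT q))) AND NOT q) OR p   — double negation
= ((r OR ((q OR q) AND (NOT q OR NOT q))) AND NOT q) OR p   — double negation
= (r AND NOT q) OR (q AND NOT q AND NOT q) OR (q AND NOT q AND NOT q) OR (q AND NOT q AND NOT q) OR (q AND NOT q AND NOT q) OR p   — distribute AND over OR
= (r AND NOT q) OR p   — simplify

(r AND NOT q) OR p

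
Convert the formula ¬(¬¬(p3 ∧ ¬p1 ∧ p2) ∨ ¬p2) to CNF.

¬(¬¬(p3 ∧ ¬p1 ∧ p2) ∨ ¬p2)
⇔ ¬¬¬(p3 ∧ ¬p1 ∧ p2) ∧ ¬¬p2   — De Morgan
⇔ ¬(p3 ∧ ¬p1 ∧ p2) ∧ ¬¬p2   — double negation
⇔ (¬p3 ∨ ¬¬p1 ∨ ¬p2) ∧ ¬¬p2   — De Morgan
⇔ (¬p3 ∨ p1 ∨ ¬p2) ∧ ¬¬p2   — double negation
⇔ (¬p3 ∨ p1 ∨ ¬p2) ∧ p2   — double negation

(¬p3 ∨ p1 ∨ ¬p2) ∧ p2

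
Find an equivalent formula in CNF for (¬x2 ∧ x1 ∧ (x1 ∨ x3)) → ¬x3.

(¬x2 ∧ x1 ∧ (x1 ∨ x3)) → ¬x3
⇔ ¬(¬x2 ∧ x1 ∧ (x1 ∨ x3)) ∨ ¬x3   (eliminate →)
⇔ ¬¬x2 ∨ ¬x1 ∨ ¬(x1 ∨ x3) ∨ ¬x3   (De Morgan)
⇔ x2 ∨ ¬x1 ∨ ¬(x1 ∨ x3) ∨ ¬x3   (double negation)
⇔ x2 ∨ ¬x1 ∨ (¬x1 ∧ ¬x3) ∨ ¬x3   (De Morgan)
⇔ (x2 ∨ ¬x1 ∨ ¬x1 ∨ ¬x3) ∧ (x2 ∨ ¬x1 ∨ ¬x3 ∨ ¬x3)   (distribute ∨ over ∧)
⇔ x2 ∨ ¬x1 ∨ ¬x3   (simplify)

x2 ∨ ¬x1 ∨ ¬x3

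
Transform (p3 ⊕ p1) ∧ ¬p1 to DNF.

(p3 ⊕ p1) ∧ ¬p1
≡ ((p3 ∧ ¬p1) ∨ (¬p3 ∧ p1)) ∧ ¬p1   [expand ⊕]
≡ (p3 ∧ ¬p1 ∧ ¬p1) ∨ (¬p3 ∧ p1 ∧ ¬p1)   [distribute ∧ over ∨]
≡ p3 ∧ ¬p1   [simplify]

p3 ∧ ¬p1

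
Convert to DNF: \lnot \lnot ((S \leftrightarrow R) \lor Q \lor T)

(\lnot S \land \lnot R) \lor (R \land S) \lor Q \lor T

\lnot \lnot ((S \leftrightarrow R) \lor Q \lor T)
⇔ \lnot \lnot (((S \to R) \land (R \to S)) \lor Q \lor T)   [eliminate \leftrightarrow]
⇔ \lnot \lnot (((\lnot S \lor R) \land (R \to S)) \lor Q \lor T)   [eliminate \to]
⇔ \lnot \lnot (((\lnot S \lor R) \land (\lnot R \lor S)) \lor Q \lor T)   [eliminate \to]
⇔ ((\lnot S \lor R) \land (\lnot R \lor S)) \lor Q \lor T   [double negation]
⇔ (\lnot S \land \lnot R) \lor (\lnot S \land S) \lor (R \land \lnot R) \lor (R \land S) \lor Q \lor T   [distribute \land over \lor]
⇔ (\lnot S \land \lnot R) \lor (R \land S) \lor Q \lor T   [simplify]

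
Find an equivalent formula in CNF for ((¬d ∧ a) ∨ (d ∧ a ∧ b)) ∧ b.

a ∧ b

((¬d ∧ a) ∨ (d ∧ a ∧ b)) ∧ b
≡ (¬d ∨ d) ∧ (¬d ∨ a) ∧ (¬d ∨ b) ∧ (a ∨ d) ∧ (a ∨ a) ∧ (a ∨ b) ∧ b   [distribute ∨ over ∧]
≡ a ∧ b   [simplify]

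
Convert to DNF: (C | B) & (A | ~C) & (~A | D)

(C & A & D) | (B & A & D) | (B & ~C & ~A) | (B & ~C & D)

(C | B) & (A | ~C) & (~A | D)
⇔ (C & A & ~A) | (C & A & D) | (C & ~C & ~A) | (C & ~C & D) | (B & A & ~A) | (B & A & D) | (B & ~C & ~A) | (B & ~C & D)   [distribute & over |]
⇔ (C & A & D) | (B & A & D) | (B & ~C & ~A) | (B & ~C & D)   [simplify]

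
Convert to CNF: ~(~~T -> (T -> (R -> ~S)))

T & R & S

~(~~T -> (T -> (R -> ~S)))
≡ ~(~~~T | (T -> (R -> ~S)))   (eliminate ->)
≡ ~(~~~T | ~T | (R -> ~S))   (eliminate ->)
≡ ~(~~~T | ~T | ~R | ~S)   (eliminate ->)
≡ ~~~~T & ~~T & ~~R & ~~S   (De Morgan)
≡ ~~T & ~~T & ~~R & ~~S   (double negation)
≡ T & ~~T & ~~R & ~~S   (double negation)
≡ T & T & ~~R & ~~S   (double negation)
≡ T & T & R & ~~S   (double negation)
≡ T & T & R & S   (double negation)
≡ T & R & S   (simplify)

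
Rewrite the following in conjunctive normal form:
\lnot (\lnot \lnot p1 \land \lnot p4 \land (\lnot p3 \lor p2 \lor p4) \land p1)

\lnot (\lnot \lnot p1 \land \lnot p4 \land (\lnot p3 \lor p2 \lor p4) \land p1)
= \lnot \lnot \lnot p1 \lor \lnot \lnot p4 \lor \lnot (\lnot p3 \lor p2 \lor p4) \lor \lnot p1   — De Morgan
= \lnot p1 \lor \lnot \lnot p4 \lor \lnot (\lnot p3 \lor p2 \lor p4) \lor \lnot p1   — double negation
= \lnot p1 \lor p4 \lor \lnot (\lnot p3 \lor p2 \lor p4) \lor \lnot p1   — double negation
= \lnot p1 \lor p4 \lor \lnot \lnot p3 \land \lnot p2 \land \lnot p4 \lor \lnot p1   — De Morgan
= \lnot p1 \lor p4 \lor p3 \land \lnot p2 \land \lnot p4 \lor \lnot p1   — double negation
= (\lnot p1 \lor p4 \lor p3 \lor \lnot p1) \land (\lnot p1 \lor p4 \lor \lnot p2 \lor \lnot p1) \land (\lnot p1 \lor p4 \lor \lnot p4 \lor \lnot p1)   — distribute \lor over \land
= (\lnot p1 \lor p4 \lor p3) \land (\lnot p1 \lor p4 \lor \lnot p2)   — simplify

(\lnot p1 \lor p4 \lor p3) \land (\lnot p1 \lor p4 \lor \lnot p2)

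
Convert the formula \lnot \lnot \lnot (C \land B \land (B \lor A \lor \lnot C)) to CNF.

\lnot \lnot \lnot (C \land B \land (B \lor A \lor \lnot C))
⇔ \lnot (C \land B \land (B \lor A \lor \lnot C))
⇔ \lnot C \lor \lnot B \lor \lnot (B \lor A \lor \lnot C)
⇔ \lnot C \lor \lnot B \lor (\lnot B \land \lnot A \land \lnot \lnot C)
⇔ \lnot C \lor \lnot B \lor (\lnot B \land \lnot A \land C)
⇔ (\lnot C \lor \lnot B \lor \lnot B) \land (\lnot C \lor \lnot B \lor \lnot A) \land (\lnot C \lor \lnot B \lor C)
⇔ \lnot C \lor \lnot B

\lnot C \lor \lnot B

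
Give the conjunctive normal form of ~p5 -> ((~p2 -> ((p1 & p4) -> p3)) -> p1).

~p5 -> ((~p2 -> ((p1 & p4) -> p3)) -> p1)
⇔ ~~p5 | ((~p2 -> ((p1 & p4) -> p3)) -> p1)   [eliminate ->]
⇔ ~~p5 | ~(~p2 -> ((p1 & p4) -> p3)) | p1   [eliminate ->]
⇔ ~~p5 | ~(~~p2 | ((p1 & p4) -> p3)) | p1   [eliminate ->]
⇔ ~~p5 | ~(~~p2 | ~(p1 & p4) | p3) | p1   [eliminate ->]
⇔ p5 | ~(~~p2 | ~(p1 & p4) | p3) | p1   [double negation]
⇔ p5 | (~~~p2 & ~~(p1 & p4) & ~p3) | p1   [De Morgan]
⇔ p5 | (~p2 & ~~(p1 & p4) & ~p3) | p1   [double negation]
⇔ p5 | (~p2 & p1 & p4 & ~p3) | p1   [double negation]
⇔ (p5 | ~p2 | p1) & (p5 | p1 | p1) & (p5 | p4 | p1) & (p5 | ~p3 | p1)   [distribute | over &]
⇔ p5 | p1   [simplify]

p5 | p1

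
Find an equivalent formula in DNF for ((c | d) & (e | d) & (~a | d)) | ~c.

(c & e & ~a) | d | ~c

((c | d) & (e | d) & (~a | d)) | ~c
⇔ (c & e & ~a) | (c & e & d) | (c & d & ~a) | (c & d & d) | (d & e & ~a) | (d & e & d) | (d & d & ~a) | (d & d & d) | ~c   (distribute & over |)
⇔ (c & e & ~a) | d | ~c   (simplify)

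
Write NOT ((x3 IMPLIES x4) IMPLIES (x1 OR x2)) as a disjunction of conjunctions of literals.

NOT ((x3 IMPLIES x4) IMPLIES (x1 OR x2))
= NOT (NOT (x3 IMPLIES x4) OR x1 OR x2)   [eliminate IMPLIES]
= NOT (NOT (NOT x3 OR x4) OR x1 OR x2)   [eliminate IMPLIES]
= NOT NOT (NOT x3 OR x4) AND NOT x1 AND NOT x2   [De Morgan]
= (NOT x3 OR x4) AND NOT x1 AND NOT x2   [double negation]
= (NOT x3 AND NOT x1 AND NOT x2) OR (x4 AND NOT x1 AND NOT x2)   [distribute AND over OR]

(NOT x3 AND NOT x1 AND NOT x2) OR (x4 AND NOT x1 AND NOT x2)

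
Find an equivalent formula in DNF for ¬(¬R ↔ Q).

(¬R ∧ ¬Q) ∨ (Q ∧ R)

¬(¬R ↔ Q)
≡ ¬((¬R → Q) ∧ (Q → ¬R))   [eliminate ↔]
≡ ¬((¬¬R ∨ Q) ∧ (Q → ¬R))   [eliminate →]
≡ ¬((¬¬R ∨ Q) ∧ (¬Q ∨ ¬R))   [eliminate →]
≡ ¬(¬¬R ∨ Q) ∨ ¬(¬Q ∨ ¬R)   [De Morgan]
≡ (¬¬¬R ∧ ¬Q) ∨ ¬(¬Q ∨ ¬R)   [De Morgan]
≡ (¬R ∧ ¬Q) ∨ ¬(¬Q ∨ ¬R)   [double negation]
≡ (¬R ∧ ¬Q) ∨ (¬¬Q ∧ ¬¬R)   [De Morgan]
≡ (¬R ∧ ¬Q) ∨ (Q ∧ ¬¬R)   [double negation]
≡ (¬R ∧ ¬Q) ∨ (Q ∧ R)   [double negation]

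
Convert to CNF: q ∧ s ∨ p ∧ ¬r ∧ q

q ∧ (s ∨ p) ∧ (s ∨ ¬r)

q ∧ s ∨ p ∧ ¬r ∧ q
≡ (q ∨ p) ∧ (q ∨ ¬r) ∧ (q ∨ q) ∧ (s ∨ p) ∧ (s ∨ ¬r) ∧ (s ∨ q)   [distribute ∨ over ∧]
≡ q ∧ (s ∨ p) ∧ (s ∨ ¬r)   [simplify]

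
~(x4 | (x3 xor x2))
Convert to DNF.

(~x4 & ~x3 & ~x2) | (~x4 & x2 & x3)

~(x4 | (x3 xor x2))
= ~(x4 | (x3 & ~x2) | (~x3 & x2))   (expand xor)
= ~x4 & ~(x3 & ~x2) & ~(~x3 & x2)   (De Morgan)
= ~x4 & (~x3 | ~~x2) & ~(~x3 & x2)   (De Morgan)
= ~x4 & (~x3 | x2) & ~(~x3 & x2)   (double negation)
= ~x4 & (~x3 | x2) & (~~x3 | ~x2)   (De Morgan)
= ~x4 & (~x3 | x2) & (x3 | ~x2)   (double negation)
= (~x4 & ~x3 & x3) | (~x4 & ~x3 & ~x2) | (~x4 & x2 & x3) | (~x4 & x2 & ~x2)   (distribute & over |)
= (~x4 & ~x3 & ~x2) | (~x4 & x2 & x3)   (simplify)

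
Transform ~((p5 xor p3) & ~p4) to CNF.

(~p5 | p3 | p4) & (~p3 | p5 | p4)

~((p5 xor p3) & ~p4)
≡ ~((p5 | p3) & ~(p5 & p3) & ~p4)   (expand xor)
≡ ~(p5 | p3) | ~~(p5 & p3) | ~~p4   (De Morgan)
≡ (~p5 & ~p3) | ~~(p5 & p3) | ~~p4   (De Morgan)
≡ (~p5 & ~p3) | (p5 & p3) | ~~p4   (double negation)
≡ (~p5 & ~p3) | (p5 & p3) | p4   (double negation)
≡ (~p5 | p5 | p4) & (~p5 | p3 | p4) & (~p3 | p5 | p4) & (~p3 | p3 | p4)   (distribute | over &)
≡ (~p5 | p3 | p4) & (~p3 | p5 | p4)   (simplify)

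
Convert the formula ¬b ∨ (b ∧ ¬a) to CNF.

¬b ∨ (b ∧ ¬a)
≡ (¬b ∨ b) ∧ (¬b ∨ ¬a)   — distribute ∨ over ∧
≡ ¬b ∨ ¬a   — simplify

¬b ∨ ¬a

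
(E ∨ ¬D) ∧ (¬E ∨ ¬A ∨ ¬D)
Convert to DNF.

(E ∨ ¬D) ∧ (¬E ∨ ¬A ∨ ¬D)
≡ (E ∧ ¬E) ∨ (E ∧ ¬A) ∨ (E ∧ ¬D) ∨ (¬D ∧ ¬E) ∨ (¬D ∧ ¬A) ∨ (¬D ∧ ¬D)
≡ (E ∧ ¬A) ∨ ¬D

(E ∧ ¬A) ∨ ¬D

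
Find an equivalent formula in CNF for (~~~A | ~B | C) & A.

(~~~A | ~B | C) & A
≡ (~A | ~B | C) & A   (double negation)

(~A | ~B | C) & A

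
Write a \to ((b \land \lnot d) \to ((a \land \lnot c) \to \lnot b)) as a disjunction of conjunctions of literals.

\lnot a \lor \lnot b \lor d \lor c

a \to ((b \land \lnot d) \to ((a \land \lnot c) \to \lnot b))
≡ \lnot a \lor ((b \land \lnot d) \to ((a \land \lnot c) \to \lnot b))   [eliminate \to]
≡ \lnot a \lor \lnot (b \land \lnot d) \lor ((a \land \lnot c) \to \lnot b)   [eliminate \to]
≡ \lnot a \lor \lnot (b \land \lnot d) \lor \lnot (a \land \lnot c) \lor \lnot b   [eliminate \to]
≡ \lnot a \lor \lnot b \lor \lnot \lnot d \lor \lnot (a \land \lnot c) \lor \lnot b   [De Morgan]
≡ \lnot a \lor \lnot b \lor d \lor \lnot (a \land \lnot c) \lor \lnot b   [double negation]
≡ \lnot a \lor \lnot b \lor d \lor \lnot a \lor \lnot \lnot c \lor \lnot b   [De Morgan]
≡ \lnot a \lor \lnot b \lor d \lor \lnot a \lor c \lor \lnot b   [double negation]
≡ \lnot a \lor \lnot b \lor d \lor c   [simplify]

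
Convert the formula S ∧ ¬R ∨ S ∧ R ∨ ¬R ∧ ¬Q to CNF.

(S ∨ ¬R) ∧ (S ∨ ¬Q)

S ∧ ¬R ∨ S ∧ R ∨ ¬R ∧ ¬Q
≡ (S ∨ S ∨ ¬R) ∧ (S ∨ S ∨ ¬Q) ∧ (S ∨ R ∨ ¬R) ∧ (S ∨ R ∨ ¬Q) ∧ (¬R ∨ S ∨ ¬R) ∧ (¬R ∨ S ∨ ¬Q) ∧ (¬R ∨ R ∨ ¬R) ∧ (¬R ∨ R ∨ ¬Q)   — distribute ∨ over ∧
≡ (S ∨ ¬R) ∧ (S ∨ ¬Q)   — simplify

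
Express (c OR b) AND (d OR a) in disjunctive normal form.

(c OR b) AND (d OR a)
= (c AND d) OR (c AND a) OR (b AND d) OR (b AND a)   — distribute AND over OR

(c AND d) OR (c AND a) OR (b AND d) OR (b AND a)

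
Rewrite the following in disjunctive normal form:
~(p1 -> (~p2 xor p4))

(p1 & p2 & ~p4) | (p1 & p4 & ~p2)

~(p1 -> (~p2 xor p4))
⇔ ~(~p1 | (~p2 xor p4))   [eliminate ->]
⇔ ~(~p1 | (~p2 & ~p4) | (~~p2 & p4))   [expand xor]
⇔ ~~p1 & ~(~p2 & ~p4) & ~(~~p2 & p4)   [De Morgan]
⇔ p1 & ~(~p2 & ~p4) & ~(~~p2 & p4)   [double negation]
⇔ p1 & (~~p2 | ~~p4) & ~(~~p2 & p4)   [De Morgan]
⇔ p1 & (p2 | ~~p4) & ~(~~p2 & p4)   [double negation]
⇔ p1 & (p2 | p4) & ~(~~p2 & p4)   [double negation]
⇔ p1 & (p2 | p4) & (~~~p2 | ~p4)   [De Morgan]
⇔ p1 & (p2 | p4) & (~p2 | ~p4)   [double negation]
⇔ (p1 & p2 & ~p2) | (p1 & p2 & ~p4) | (p1 & p4 & ~p2) | (p1 & p4 & ~p4)   [distribute & over |]
⇔ (p1 & p2 & ~p4) | (p1 & p4 & ~p2)   [simplify]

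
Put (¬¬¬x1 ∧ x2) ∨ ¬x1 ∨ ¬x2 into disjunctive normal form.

¬x1 ∨ ¬x2

(¬¬¬x1 ∧ x2) ∨ ¬x1 ∨ ¬x2
≡ (¬x1 ∧ x2) ∨ ¬x1 ∨ ¬x2   [double negation]
≡ ¬x1 ∨ ¬x2   [simplify]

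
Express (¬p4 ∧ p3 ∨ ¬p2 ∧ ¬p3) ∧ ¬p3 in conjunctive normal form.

(¬p4 ∧ p3 ∨ ¬p2 ∧ ¬p3) ∧ ¬p3
≡ (¬p4 ∨ ¬p2) ∧ (¬p4 ∨ ¬p3) ∧ (p3 ∨ ¬p2) ∧ (p3 ∨ ¬p3) ∧ ¬p3   — distribute ∨ over ∧
≡ (¬p4 ∨ ¬p2) ∧ (p3 ∨ ¬p2) ∧ ¬p3   — simplify

(¬p4 ∨ ¬p2) ∧ (p3 ∨ ¬p2) ∧ ¬p3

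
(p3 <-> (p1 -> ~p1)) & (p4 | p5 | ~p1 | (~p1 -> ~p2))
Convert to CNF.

(p3 <-> (p1 -> ~p1)) & (p4 | p5 | ~p1 | (~p1 -> ~p2))
≡ (p3 -> (p1 -> ~p1)) & ((p1 -> ~p1) -> p3) & (p4 | p5 | ~p1 | (~p1 -> ~p2))   [eliminate <->]
≡ (~p3 | (p1 -> ~p1)) & ((p1 -> ~p1) -> p3) & (p4 | p5 | ~p1 | (~p1 -> ~p2))   [eliminate ->]
≡ (~p3 | ~p1 | ~p1) & ((p1 -> ~p1) -> p3) & (p4 | p5 | ~p1 | (~p1 -> ~p2))   [eliminate ->]
≡ (~p3 | ~p1 | ~p1) & (~(p1 -> ~p1) | p3) & (p4 | p5 | ~p1 | (~p1 -> ~p2))   [eliminate ->]
≡ (~p3 | ~p1 | ~p1) & (~(~p1 | ~p1) | p3) & (p4 | p5 | ~p1 | (~p1 -> ~p2))   [eliminate ->]
≡ (~p3 | ~p1 | ~p1) & (~(~p1 | ~p1) | p3) & (p4 | p5 | ~p1 | ~~p1 | ~p2)   [eliminate ->]
≡ (~p3 | ~p1 | ~p1) & ((~~p1 & ~~p1) | p3) & (p4 | p5 | ~p1 | ~~p1 | ~p2)   [De Morgan]
≡ (~p3 | ~p1 | ~p1) & ((p1 & ~~p1) | p3) & (p4 | p5 | ~p1 | ~~p1 | ~p2)   [double negation]
≡ (~p3 | ~p1 | ~p1) & ((p1 & p1) | p3) & (p4 | p5 | ~p1 | ~~p1 | ~p2)   [double negation]
≡ (~p3 | ~p1 | ~p1) & ((p1 & p1) | p3) & (p4 | p5 | ~p1 | p1 | ~p2)   [double negation]
≡ (~p3 | ~p1 | ~p1) & (p1 | p3) & (p1 | p3) & (p4 | p5 | ~p1 | p1 | ~p2)   [distribute | over &]
≡ (~p3 | ~p1) & (p1 | p3)   [simplify]

(~p3 | ~p1) & (p1 | p3)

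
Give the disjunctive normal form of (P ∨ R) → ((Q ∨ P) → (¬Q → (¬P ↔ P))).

(P ∨ R) → ((Q ∨ P) → (¬Q → (¬P ↔ P)))
≡ ¬(P ∨ R) ∨ ((Q ∨ P) → (¬Q → (¬P ↔ P)))   [eliminate →]
≡ ¬(P ∨ R) ∨ ¬(Q ∨ P) ∨ (¬Q → (¬P ↔ P))   [eliminate →]
≡ ¬(P ∨ R) ∨ ¬(Q ∨ P) ∨ ¬¬Q ∨ (¬P ↔ P)   [eliminate →]
≡ ¬(P ∨ R) ∨ ¬(Q ∨ P) ∨ ¬¬Q ∨ ((¬P → P) ∧ (P → ¬P))   [eliminate ↔]
≡ ¬(P ∨ R) ∨ ¬(Q ∨ P) ∨ ¬¬Q ∨ ((¬¬P ∨ P) ∧ (P → ¬P))   [eliminate →]
≡ ¬(P ∨ R) ∨ ¬(Q ∨ P) ∨ ¬¬Q ∨ ((¬¬P ∨ P) ∧ (¬P ∨ ¬P))   [eliminate →]
≡ (¬P ∧ ¬R) ∨ ¬(Q ∨ P) ∨ ¬¬Q ∨ ((¬¬P ∨ P) ∧ (¬P ∨ ¬P))   [De Morgan]
≡ (¬P ∧ ¬R) ∨ (¬Q ∧ ¬P) ∨ ¬¬Q ∨ ((¬¬P ∨ P) ∧ (¬P ∨ ¬P))   [De Morgan]
≡ (¬P ∧ ¬R) ∨ (¬Q ∧ ¬P) ∨ Q ∨ ((¬¬P ∨ P) ∧ (¬P ∨ ¬P))   [double negation]
≡ (¬P ∧ ¬R) ∨ (¬Q ∧ ¬P) ∨ Q ∨ ((P ∨ P) ∧ (¬P ∨ ¬P))   [double negation]
≡ (¬P ∧ ¬R) ∨ (¬Q ∧ ¬P) ∨ Q ∨ (P ∧ ¬P) ∨ (P ∧ ¬P) ∨ (P ∧ ¬P) ∨ (P ∧ ¬P)   [distribute ∧ over ∨]
≡ (¬P ∧ ¬R) ∨ (¬Q ∧ ¬P) ∨ Q   [simplify]

(¬P ∧ ¬R) ∨ (¬Q ∧ ¬P) ∨ Q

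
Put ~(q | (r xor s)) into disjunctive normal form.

~(q | (r xor s))
≡ ~(q | (r & ~s) | (~r & s))
≡ ~q & ~(r & ~s) & ~(~r & s)
≡ ~q & (~r | ~~s) & ~(~r & s)
≡ ~q & (~r | s) & ~(~r & s)
≡ ~q & (~r | s) & (~~r | ~s)
≡ ~q & (~r | s) & (r | ~s)
≡ (~q & ~r & r) | (~q & ~r & ~s) | (~q & s & r) | (~q & s & ~s)
≡ (~q & ~r & ~s) | (~q & s & r)

(~q & ~r & ~s) | (~q & s & r)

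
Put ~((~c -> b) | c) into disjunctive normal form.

~((~c -> b) | c)
≡ ~(~~c | b | c)
≡ ~~~c & ~b & ~c
≡ ~c & ~b & ~c
≡ ~c & ~b

~c & ~b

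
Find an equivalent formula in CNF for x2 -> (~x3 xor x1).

(~x2 | ~x3 | x1) & (~x2 | x3 | ~x1)

x2 -> (~x3 xor x1)
⇔ ~x2 | (~x3 xor x1)   [eliminate ->]
⇔ ~x2 | ((~x3 | x1) & ~(~x3 & x1))   [expand xor]
⇔ ~x2 | ((~x3 | x1) & (~~x3 | ~x1))   [De Morgan]
⇔ ~x2 | ((~x3 | x1) & (x3 | ~x1))   [double negation]
⇔ (~x2 | ~x3 | x1) & (~x2 | x3 | ~x1)   [distribute | over &]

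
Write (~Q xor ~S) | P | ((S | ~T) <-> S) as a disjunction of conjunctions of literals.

(Q & ~S) | P | (~S & T) | S

(~Q xor ~S) | P | ((S | ~T) <-> S)
= (~Q & ~~S) | (~~Q & ~S) | P | ((S | ~T) <-> S)   [expand xor]
= (~Q & ~~S) | (~~Q & ~S) | P | (((S | ~T) -> S) & (S -> (S | ~T)))   [eliminate <->]
= (~Q & ~~S) | (~~Q & ~S) | P | ((~(S | ~T) | S) & (S -> (S | ~T)))   [eliminate ->]
= (~Q & ~~S) | (~~Q & ~S) | P | ((~(S | ~T) | S) & (~S | S | ~T))   [eliminate ->]
= (~Q & S) | (~~Q & ~S) | P | ((~(S | ~T) | S) & (~S | S | ~T))   [double negation]
= (~Q & S) | (Q & ~S) | P | ((~(S | ~T) | S) & (~S | S | ~T))   [double negation]
= (~Q & S) | (Q & ~S) | P | (((~S & ~~T) | S) & (~S | S | ~T))   [De Morgan]
= (~Q & S) | (Q & ~S) | P | (((~S & T) | S) & (~S | S | ~T))   [double negation]
= (~Q & S) | (Q & ~S) | P | (~S & T & ~S) | (~S & T & S) | (~S & T & ~T) | (S & ~S) | (S & S) | (S & ~T)   [distribute & over |]
= (Q & ~S) | P | (~S & T) | S   [simplify]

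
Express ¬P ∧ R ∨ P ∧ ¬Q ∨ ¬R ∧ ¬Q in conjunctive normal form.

¬P ∧ R ∨ P ∧ ¬Q ∨ ¬R ∧ ¬Q
≡ (¬P ∨ P ∨ ¬R) ∧ (¬P ∨ P ∨ ¬Q) ∧ (¬P ∨ ¬Q ∨ ¬R) ∧ (¬P ∨ ¬Q ∨ ¬Q) ∧ (R ∨ P ∨ ¬R) ∧ (R ∨ P ∨ ¬Q) ∧ (R ∨ ¬Q ∨ ¬R) ∧ (R ∨ ¬Q ∨ ¬Q)   [distribute ∨ over ∧]
≡ (¬P ∨ ¬Q) ∧ (R ∨ ¬Q)   [simplify]

(¬P ∨ ¬Q) ∧ (R ∨ ¬Q)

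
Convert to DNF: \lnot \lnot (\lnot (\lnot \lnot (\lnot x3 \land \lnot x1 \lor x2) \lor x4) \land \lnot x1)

x3 \land \lnot x2 \land \lnot x4 \land \lnot x1

\lnot \lnot (\lnot (\lnot \lnot (\lnot x3 \land \lnot x1 \lor x2) \lor x4) \land \lnot x1)
≡ \lnot (\lnot \lnot (\lnot x3 \land \lnot x1 \lor x2) \lor x4) \land \lnot x1   [double negation]
≡ \lnot \lnot \lnot (\lnot x3 \land \lnot x1 \lor x2) \land \lnot x4 \land \lnot x1   [De Morgan]
≡ \lnot (\lnot x3 \land \lnot x1 \lor x2) \land \lnot x4 \land \lnot x1   [double negation]
≡ \lnot (\lnot x3 \land \lnot x1) \land \lnot x2 \land \lnot x4 \land \lnot x1   [De Morgan]
≡ (\lnot \lnot x3 \lor \lnot \lnot x1) \land \lnot x2 \land \lnot x4 \land \lnot x1   [De Morgan]
≡ (x3 \lor \lnot \lnot x1) \land \lnot x2 \land \lnot x4 \land \lnot x1   [double negation]
≡ (x3 \lor x1) \land \lnot x2 \land \lnot x4 \land \lnot x1   [double negation]
≡ x3 \land \lnot x2 \land \lnot x4 \land \lnot x1 \lor x1 \land \lnot x2 \land \lnot x4 \land \lnot x1   [distribute \land over \lor]
≡ x3 \land \lnot x2 \land \lnot x4 \land \lnot x1   [simplify]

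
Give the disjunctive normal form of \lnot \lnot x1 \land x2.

\lnot \lnot x1 \land x2
⇔ x1 \land x2   [double negation]

x1 \land x2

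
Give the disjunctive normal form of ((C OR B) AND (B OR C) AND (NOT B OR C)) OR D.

((C OR B) AND (B OR C) AND (NOT B OR C)) OR D
≡ (C AND B AND NOT B) OR (C AND B AND C) OR (C AND C AND NOT B) OR (C AND C AND C) OR (B AND B AND NOT B) OR (B AND B AND C) OR (B AND C AND NOT B) OR (B AND C AND C) OR D   [distribute AND over OR]
≡ C OR D   [simplify]

C OR D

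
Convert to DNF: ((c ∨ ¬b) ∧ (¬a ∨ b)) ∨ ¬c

((c ∨ ¬b) ∧ (¬a ∨ b)) ∨ ¬c
≡ (c ∧ ¬a) ∨ (c ∧ b) ∨ (¬b ∧ ¬a) ∨ (¬b ∧ b) ∨ ¬c   [distribute ∧ over ∨]
≡ (c ∧ ¬a) ∨ (c ∧ b) ∨ (¬b ∧ ¬a) ∨ ¬c   [simplify]

(c ∧ ¬a) ∨ (c ∧ b) ∨ (¬b ∧ ¬a) ∨ ¬c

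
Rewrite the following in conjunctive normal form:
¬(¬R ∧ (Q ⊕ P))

¬(¬R ∧ (Q ⊕ P))
⇔ ¬(¬R ∧ (Q ∨ P) ∧ ¬(Q ∧ P))   [expand ⊕]
⇔ ¬¬R ∨ ¬(Q ∨ P) ∨ ¬¬(Q ∧ P)   [De Morgan]
⇔ R ∨ ¬(Q ∨ P) ∨ ¬¬(Q ∧ P)   [double negation]
⇔ R ∨ (¬Q ∧ ¬P) ∨ ¬¬(Q ∧ P)   [De Morgan]
⇔ R ∨ (¬Q ∧ ¬P) ∨ (Q ∧ P)   [double negation]
⇔ (R ∨ ¬Q ∨ Q) ∧ (R ∨ ¬Q ∨ P) ∧ (R ∨ ¬P ∨ Q) ∧ (R ∨ ¬P ∨ P)   [distribute ∨ over ∧]
⇔ (R ∨ ¬Q ∨ P) ∧ (R ∨ ¬P ∨ Q)   [simplify]

(R ∨ ¬Q ∨ P) ∧ (R ∨ ¬P ∨ Q)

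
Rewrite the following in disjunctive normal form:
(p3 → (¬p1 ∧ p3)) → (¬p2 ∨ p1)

¬p2 ∨ p1

(p3 → (¬p1 ∧ p3)) → (¬p2 ∨ p1)
≡ ¬(p3 → (¬p1 ∧ p3)) ∨ ¬p2 ∨ p1   (eliminate →)
≡ ¬(¬p3 ∨ (¬p1 ∧ p3)) ∨ ¬p2 ∨ p1   (eliminate →)
≡ (¬¬p3 ∧ ¬(¬p1 ∧ p3)) ∨ ¬p2 ∨ p1   (De Morgan)
≡ (p3 ∧ ¬(¬p1 ∧ p3)) ∨ ¬p2 ∨ p1   (double negation)
≡ (p3 ∧ (¬¬p1 ∨ ¬p3)) ∨ ¬p2 ∨ p1   (De Morgan)
≡ (p3 ∧ (p1 ∨ ¬p3)) ∨ ¬p2 ∨ p1   (double negation)
≡ (p3 ∧ p1) ∨ (p3 ∧ ¬p3) ∨ ¬p2 ∨ p1   (distribute ∧ over ∨)
≡ ¬p2 ∨ p1   (simplify)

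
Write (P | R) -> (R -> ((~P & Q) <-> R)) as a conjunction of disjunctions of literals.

(~P | ~R) & (~R | Q)

(P | R) -> (R -> ((~P & Q) <-> R))
≡ ~(P | R) | (R -> ((~P & Q) <-> R))   (eliminate ->)
≡ ~(P | R) | ~R | ((~P & Q) <-> R)   (eliminate ->)
≡ ~(P | R) | ~R | (((~P & Q) -> R) & (R -> (~P & Q)))   (eliminate <->)
≡ ~(P | R) | ~R | ((~(~P & Q) | R) & (R -> (~P & Q)))   (eliminate ->)
≡ ~(P | R) | ~R | ((~(~P & Q) | R) & (~R | (~P & Q)))   (eliminate ->)
≡ (~P & ~R) | ~R | ((~(~P & Q) | R) & (~R | (~P & Q)))   (De Morgan)
≡ (~P & ~R) | ~R | ((~~P | ~Q | R) & (~R | (~P & Q)))   (De Morgan)
≡ (~P & ~R) | ~R | ((P | ~Q | R) & (~R | (~P & Q)))   (double negation)
≡ (~P | ~R | P | ~Q | R) & (~P | ~R | ~R | ~P) & (~P | ~R | ~R | Q) & (~R | ~R | P | ~Q | R) & (~R | ~R | ~R | ~P) & (~R | ~R | ~R | Q)   (distribute | over &)
≡ (~P | ~R) & (~R | Q)   (simplify)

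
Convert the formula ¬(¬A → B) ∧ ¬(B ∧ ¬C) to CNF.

¬(¬A → B) ∧ ¬(B ∧ ¬C)
⇔ ¬(¬¬A ∨ B) ∧ ¬(B ∧ ¬C)   — eliminate →
⇔ ¬¬¬A ∧ ¬B ∧ ¬(B ∧ ¬C)   — De Morgan
⇔ ¬A ∧ ¬B ∧ ¬(B ∧ ¬C)   — double negation
⇔ ¬A ∧ ¬B ∧ (¬B ∨ ¬¬C)   — De Morgan
⇔ ¬A ∧ ¬B ∧ (¬B ∨ C)   — double negation
⇔ ¬A ∧ ¬B   — simplify

¬A ∧ ¬B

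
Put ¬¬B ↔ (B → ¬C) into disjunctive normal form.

¬C ∧ B

¬¬B ↔ (B → ¬C)
⇔ (¬¬B → (B → ¬C)) ∧ ((B → ¬C) → ¬¬B)   [eliminate ↔]
⇔ (¬¬¬B ∨ (B → ¬C)) ∧ ((B → ¬C) → ¬¬B)   [eliminate →]
⇔ (¬¬¬B ∨ ¬B ∨ ¬C) ∧ ((B → ¬C) → ¬¬B)   [eliminate →]
⇔ (¬¬¬B ∨ ¬B ∨ ¬C) ∧ (¬(B → ¬C) ∨ ¬¬B)   [eliminate →]
⇔ (¬¬¬B ∨ ¬B ∨ ¬C) ∧ (¬(¬B ∨ ¬C) ∨ ¬¬B)   [eliminate →]
⇔ (¬B ∨ ¬B ∨ ¬C) ∧ (¬(¬B ∨ ¬C) ∨ ¬¬B)   [double negation]
⇔ (¬B ∨ ¬B ∨ ¬C) ∧ ((¬¬B ∧ ¬¬C) ∨ ¬¬B)   [De Morgan]
⇔ (¬B ∨ ¬B ∨ ¬C) ∧ ((B ∧ ¬¬C) ∨ ¬¬B)   [double negation]
⇔ (¬B ∨ ¬B ∨ ¬C) ∧ ((B ∧ C) ∨ ¬¬B)   [double negation]
⇔ (¬B ∨ ¬B ∨ ¬C) ∧ ((B ∧ C) ∨ B)   [double negation]
⇔ (¬B ∧ B ∧ C) ∨ (¬B ∧ B) ∨ (¬B ∧ B ∧ C) ∨ (¬B ∧ B) ∨ (¬C ∧ B ∧ C) ∨ (¬C ∧ B)   [distribute ∧ over ∨]
⇔ ¬C ∧ B   [simplify]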